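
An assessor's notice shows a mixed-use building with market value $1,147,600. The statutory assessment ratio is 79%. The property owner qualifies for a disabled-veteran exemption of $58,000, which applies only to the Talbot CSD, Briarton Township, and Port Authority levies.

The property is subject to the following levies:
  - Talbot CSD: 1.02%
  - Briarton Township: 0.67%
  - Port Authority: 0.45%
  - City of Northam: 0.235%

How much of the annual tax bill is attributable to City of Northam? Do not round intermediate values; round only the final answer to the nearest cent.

$2,130.52

Assessed value = $1,147,600 × 0.79 = $906,604
City of Northam taxable value = $906,604 (exemption does not apply)
City of Northam levy = $906,604 × 0.00235 = $2,130.5194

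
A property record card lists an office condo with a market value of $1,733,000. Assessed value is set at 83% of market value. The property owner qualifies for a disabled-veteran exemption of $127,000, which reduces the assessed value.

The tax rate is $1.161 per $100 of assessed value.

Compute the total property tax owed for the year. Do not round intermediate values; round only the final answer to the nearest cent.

$15,225.24

Assessed value = $1,733,000 × 0.83 = $1,438,390
Taxable value = $1,438,390 − $127,000 = $1,311,390
Tax = $1,311,390 × 0.01161 = $15,225.2379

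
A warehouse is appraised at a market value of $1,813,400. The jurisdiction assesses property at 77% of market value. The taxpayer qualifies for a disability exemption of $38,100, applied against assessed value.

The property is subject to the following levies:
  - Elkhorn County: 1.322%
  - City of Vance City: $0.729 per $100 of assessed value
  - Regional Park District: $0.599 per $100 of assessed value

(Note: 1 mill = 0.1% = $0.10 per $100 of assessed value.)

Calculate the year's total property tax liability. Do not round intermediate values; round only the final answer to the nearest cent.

Assessed value = $1,813,400 × 0.77 = $1,396,318
Taxable value = $1,396,318 − $38,100 = $1,358,218
Elkhorn County: $1,358,218 × 0.01322 = $17,955.64196
City of Vance City: $1,358,218 × 0.00729 = $9,901.40922
Regional Park District: $1,358,218 × 0.00599 = $8,135.72582
Total = $35,992.777

$35,992.78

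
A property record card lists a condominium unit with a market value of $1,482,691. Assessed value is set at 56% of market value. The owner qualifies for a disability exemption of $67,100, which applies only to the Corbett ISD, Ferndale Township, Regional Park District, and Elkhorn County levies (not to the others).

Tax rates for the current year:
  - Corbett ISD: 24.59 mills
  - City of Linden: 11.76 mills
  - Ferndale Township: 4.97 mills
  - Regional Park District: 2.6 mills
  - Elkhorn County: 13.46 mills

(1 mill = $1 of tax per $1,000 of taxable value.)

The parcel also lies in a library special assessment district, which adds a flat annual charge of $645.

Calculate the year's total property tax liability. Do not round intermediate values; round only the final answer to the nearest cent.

Assessed value = $1,482,691 × 0.56 = $830,306.96
Corbett ISD: ($830,306.96 − $67,100) × 0.02459 = $763,206.96 × 0.02459 = $18,767.2591464
City of Linden: $830,306.96 × 0.01176 = $9,764.4098496
Ferndale Township: ($830,306.96 − $67,100) × 0.00497 = $763,206.96 × 0.00497 = $3,793.1385912
Regional Park District: ($830,306.96 − $67,100) × 0.0026 = $763,206.96 × 0.0026 = $1,984.338096
Elkhorn County: ($830,306.96 − $67,100) × 0.01346 = $763,206.96 × 0.01346 = $10,272.7656816
Levies subtotal = $44,581.9113648
Total = $44,581.9113648 + $645 = $45,226.9113648

$45,226.91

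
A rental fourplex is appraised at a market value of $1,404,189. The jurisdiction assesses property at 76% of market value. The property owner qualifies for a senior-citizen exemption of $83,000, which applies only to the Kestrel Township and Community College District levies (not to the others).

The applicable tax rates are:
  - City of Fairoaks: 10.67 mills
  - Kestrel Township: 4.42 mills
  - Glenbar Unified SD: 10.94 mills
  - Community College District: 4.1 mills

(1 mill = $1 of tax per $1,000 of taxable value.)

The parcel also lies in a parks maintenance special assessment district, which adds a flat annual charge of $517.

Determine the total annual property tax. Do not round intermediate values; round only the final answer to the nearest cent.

$31,964.08

Assessed value = $1,404,189 × 0.76 = $1,067,183.64
City of Fairoaks: $1,067,183.64 × 0.01067 = $11,386.8494388
Kestrel Township: ($1,067,183.64 − $83,000) × 0.00442 = $984,183.64 × 0.00442 = $4,350.0916888
Glenbar Unified SD: $1,067,183.64 × 0.01094 = $11,674.9890216
Community College District: ($1,067,183.64 − $83,000) × 0.0041 = $984,183.64 × 0.0041 = $4,035.152924
Levies subtotal = $31,447.0830732
Total = $31,447.0830732 + $517 = $31,964.0830732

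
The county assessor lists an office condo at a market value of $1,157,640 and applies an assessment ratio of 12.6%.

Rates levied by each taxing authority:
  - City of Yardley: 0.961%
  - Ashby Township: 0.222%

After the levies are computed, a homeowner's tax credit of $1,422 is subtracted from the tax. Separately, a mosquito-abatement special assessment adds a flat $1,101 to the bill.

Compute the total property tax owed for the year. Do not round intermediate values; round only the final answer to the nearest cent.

Assessed value = $1,157,640 × 0.126 = $145,862.64
City of Yardley: $145,862.64 × 0.00961 = $1,401.7399704
Ashby Township: $145,862.64 × 0.00222 = $323.8150608
Levies subtotal = $1,725.5550312
After credit = $1,725.5550312 − $1,422 = $303.5550312
Total = $303.5550312 + $1,101 = $1,404.5550312

$1,404.56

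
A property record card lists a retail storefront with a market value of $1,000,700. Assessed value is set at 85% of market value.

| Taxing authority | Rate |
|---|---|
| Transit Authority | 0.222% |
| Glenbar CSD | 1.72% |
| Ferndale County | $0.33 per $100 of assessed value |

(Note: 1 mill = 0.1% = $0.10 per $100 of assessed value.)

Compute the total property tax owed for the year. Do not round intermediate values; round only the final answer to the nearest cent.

$19,325.52

Assessed value = $1,000,700 × 0.85 = $850,595
Transit Authority: $850,595 × 0.00222 = $1,888.3209
Glenbar CSD: $850,595 × 0.0172 = $14,630.234
Ferndale County: $850,595 × 0.0033 = $2,806.9635
Total = $19,325.5184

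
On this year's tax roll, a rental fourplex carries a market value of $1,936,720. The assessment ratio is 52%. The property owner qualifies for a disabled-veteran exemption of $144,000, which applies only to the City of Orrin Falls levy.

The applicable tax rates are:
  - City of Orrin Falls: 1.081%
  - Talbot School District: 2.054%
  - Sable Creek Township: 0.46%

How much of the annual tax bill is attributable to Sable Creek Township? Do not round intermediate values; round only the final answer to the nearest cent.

Assessed value = $1,936,720 × 0.52 = $1,007,094.4
Sable Creek Township taxable value = $1,007,094.4 (exemption does not apply)
Sable Creek Township levy = $1,007,094.4 × 0.0046 = $4,632.63424

$4,632.63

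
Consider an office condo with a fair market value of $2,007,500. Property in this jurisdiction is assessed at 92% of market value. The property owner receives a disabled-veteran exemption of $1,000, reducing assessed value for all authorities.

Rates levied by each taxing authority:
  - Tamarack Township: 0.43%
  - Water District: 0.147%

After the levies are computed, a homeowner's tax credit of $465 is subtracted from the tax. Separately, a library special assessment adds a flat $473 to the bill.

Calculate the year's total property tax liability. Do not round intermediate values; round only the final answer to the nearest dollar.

$10,659

Assessed value = $2,007,500 × 0.92 = $1,846,900
Taxable value = $1,846,900 − $1,000 = $1,845,900
Tamarack Township: $1,845,900 × 0.0043 = $7,937.37
Water District: $1,845,900 × 0.00147 = $2,713.473
Levies subtotal = $10,650.843
After credit = $10,650.843 − $465 = $10,185.843
Total = $10,185.843 + $473 = $10,658.843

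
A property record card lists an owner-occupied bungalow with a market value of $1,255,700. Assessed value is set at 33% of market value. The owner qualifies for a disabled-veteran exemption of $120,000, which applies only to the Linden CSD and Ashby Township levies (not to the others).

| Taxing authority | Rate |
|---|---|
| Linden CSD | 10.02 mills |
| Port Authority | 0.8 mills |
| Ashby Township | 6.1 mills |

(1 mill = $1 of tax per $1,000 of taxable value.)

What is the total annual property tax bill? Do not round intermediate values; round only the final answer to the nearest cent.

Assessed value = $1,255,700 × 0.33 = $414,381
Linden CSD: ($414,381 − $120,000) × 0.01002 = $294,381 × 0.01002 = $2,949.69762
Port Authority: $414,381 × 0.0008 = $331.5048
Ashby Township: ($414,381 − $120,000) × 0.0061 = $294,381 × 0.0061 = $1,795.7241
Total = $5,076.92652

$5,076.93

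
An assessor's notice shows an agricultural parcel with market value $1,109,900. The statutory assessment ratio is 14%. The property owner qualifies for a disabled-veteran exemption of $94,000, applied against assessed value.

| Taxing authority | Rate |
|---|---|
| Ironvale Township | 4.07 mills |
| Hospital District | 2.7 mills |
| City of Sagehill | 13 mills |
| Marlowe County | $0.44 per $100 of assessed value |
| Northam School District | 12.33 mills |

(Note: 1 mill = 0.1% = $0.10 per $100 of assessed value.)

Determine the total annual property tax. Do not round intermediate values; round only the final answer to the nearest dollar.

$2,241

Assessed value = $1,109,900 × 0.14 = $155,386
Taxable value = $155,386 − $94,000 = $61,386
Ironvale Township: $61,386 × 0.00407 = $249.84102
Hospital District: $61,386 × 0.0027 = $165.7422
City of Sagehill: $61,386 × 0.013 = $798.018
Marlowe County: $61,386 × 0.0044 = $270.0984
Northam School District: $61,386 × 0.01233 = $756.88938
Total = $2,240.589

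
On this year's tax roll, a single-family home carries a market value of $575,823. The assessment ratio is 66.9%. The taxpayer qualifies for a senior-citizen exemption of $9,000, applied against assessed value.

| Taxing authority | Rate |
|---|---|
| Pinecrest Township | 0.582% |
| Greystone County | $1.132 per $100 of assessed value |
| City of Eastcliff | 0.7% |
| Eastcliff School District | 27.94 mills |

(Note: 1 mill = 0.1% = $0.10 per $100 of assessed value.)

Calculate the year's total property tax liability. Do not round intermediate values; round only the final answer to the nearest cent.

$19,593.83

Assessed value = $575,823 × 0.669 = $385,225.587
Taxable value = $385,225.587 − $9,000 = $376,225.587
Pinecrest Township: $376,225.587 × 0.00582 = $2,189.63291634
Greystone County: $376,225.587 × 0.01132 = $4,258.87364484
City of Eastcliff: $376,225.587 × 0.007 = $2,633.579109
Eastcliff School District: $376,225.587 × 0.02794 = $10,511.74290078
Total = $19,593.82857096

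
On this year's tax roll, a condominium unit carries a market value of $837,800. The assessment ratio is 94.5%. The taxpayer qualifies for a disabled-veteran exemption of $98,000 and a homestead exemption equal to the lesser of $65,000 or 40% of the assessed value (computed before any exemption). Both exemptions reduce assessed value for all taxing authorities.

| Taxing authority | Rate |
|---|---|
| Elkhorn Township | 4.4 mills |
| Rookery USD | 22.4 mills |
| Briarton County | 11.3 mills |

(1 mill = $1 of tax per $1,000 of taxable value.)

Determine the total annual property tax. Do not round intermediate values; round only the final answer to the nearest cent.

Assessed value = $837,800 × 0.945 = $791,721
Homestead exemption = min($65,000, 40% × $791,721) = min($65,000, $316,688.4) = $65,000 (dollar cap binds)
Taxable value = $791,721 − $98,000 − $65,000 = $628,721
Elkhorn Township: $628,721 × 0.0044 = $2,766.3724
Rookery USD: $628,721 × 0.0224 = $14,083.3504
Briarton County: $628,721 × 0.0113 = $7,104.5473
Total = $23,954.2701

$23,954.27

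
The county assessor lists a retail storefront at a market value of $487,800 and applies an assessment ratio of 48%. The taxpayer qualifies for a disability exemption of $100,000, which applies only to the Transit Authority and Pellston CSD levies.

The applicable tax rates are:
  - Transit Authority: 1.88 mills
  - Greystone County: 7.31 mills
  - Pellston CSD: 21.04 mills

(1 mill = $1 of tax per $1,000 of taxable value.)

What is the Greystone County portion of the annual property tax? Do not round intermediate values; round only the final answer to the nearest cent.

Assessed value = $487,800 × 0.48 = $234,144
Greystone County taxable value = $234,144 (exemption does not apply)
Greystone County levy = $234,144 × 0.00731 = $1,711.59264

$1,711.59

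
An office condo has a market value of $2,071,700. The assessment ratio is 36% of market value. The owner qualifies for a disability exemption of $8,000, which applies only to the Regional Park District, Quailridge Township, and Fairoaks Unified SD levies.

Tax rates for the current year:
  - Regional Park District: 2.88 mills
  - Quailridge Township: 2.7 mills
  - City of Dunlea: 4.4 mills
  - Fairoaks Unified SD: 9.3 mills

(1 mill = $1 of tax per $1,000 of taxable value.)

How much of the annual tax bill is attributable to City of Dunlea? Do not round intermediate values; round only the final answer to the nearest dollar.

Assessed value = $2,071,700 × 0.36 = $745,812
City of Dunlea taxable value = $745,812 (exemption does not apply)
City of Dunlea levy = $745,812 × 0.0044 = $3,281.5728

$3,282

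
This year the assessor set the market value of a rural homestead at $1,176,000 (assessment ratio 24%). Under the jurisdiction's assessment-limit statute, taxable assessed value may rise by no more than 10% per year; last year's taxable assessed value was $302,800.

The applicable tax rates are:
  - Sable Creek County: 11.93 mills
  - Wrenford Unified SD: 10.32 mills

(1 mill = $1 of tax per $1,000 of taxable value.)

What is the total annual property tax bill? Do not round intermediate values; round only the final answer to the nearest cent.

Uncapped assessed value = $1,176,000 × 0.24 = $282,240
Cap limit = $302,800 × 1.1 = $333,080
Taxable assessed value = min($282,240, $333,080) = $282,240 (cap does not bind)
Sable Creek County: $282,240 × 0.01193 = $3,367.1232
Wrenford Unified SD: $282,240 × 0.01032 = $2,912.7168
Total = $6,279.84

$6,279.84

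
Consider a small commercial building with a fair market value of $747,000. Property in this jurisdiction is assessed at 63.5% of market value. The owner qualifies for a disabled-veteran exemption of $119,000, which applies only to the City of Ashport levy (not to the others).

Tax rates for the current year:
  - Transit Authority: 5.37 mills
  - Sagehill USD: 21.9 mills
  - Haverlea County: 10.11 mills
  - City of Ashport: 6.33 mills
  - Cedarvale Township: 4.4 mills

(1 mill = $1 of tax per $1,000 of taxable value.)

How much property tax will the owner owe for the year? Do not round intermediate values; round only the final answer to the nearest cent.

$22,067.47

Assessed value = $747,000 × 0.635 = $474,345
Transit Authority: $474,345 × 0.00537 = $2,547.23265
Sagehill USD: $474,345 × 0.0219 = $10,388.1555
Haverlea County: $474,345 × 0.01011 = $4,795.62795
City of Ashport: ($474,345 − $119,000) × 0.00633 = $355,345 × 0.00633 = $2,249.33385
Cedarvale Township: $474,345 × 0.0044 = $2,087.118
Total = $22,067.46795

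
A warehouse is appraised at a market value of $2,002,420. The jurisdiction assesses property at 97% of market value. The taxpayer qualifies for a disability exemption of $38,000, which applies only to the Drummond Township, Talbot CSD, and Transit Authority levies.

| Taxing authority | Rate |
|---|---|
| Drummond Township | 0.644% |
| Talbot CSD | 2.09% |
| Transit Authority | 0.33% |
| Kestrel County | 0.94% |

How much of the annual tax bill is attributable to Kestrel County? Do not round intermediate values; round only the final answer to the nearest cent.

$18,258.07

Assessed value = $2,002,420 × 0.97 = $1,942,347.4
Kestrel County taxable value = $1,942,347.4 (exemption does not apply)
Kestrel County levy = $1,942,347.4 × 0.0094 = $18,258.06556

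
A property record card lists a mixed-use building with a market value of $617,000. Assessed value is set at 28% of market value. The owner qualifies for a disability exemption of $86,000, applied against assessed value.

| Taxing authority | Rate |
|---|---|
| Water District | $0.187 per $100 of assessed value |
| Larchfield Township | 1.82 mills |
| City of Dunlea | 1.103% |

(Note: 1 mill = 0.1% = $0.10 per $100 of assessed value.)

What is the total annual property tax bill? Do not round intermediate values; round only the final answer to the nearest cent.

$1,277.11

Assessed value = $617,000 × 0.28 = $172,760
Taxable value = $172,760 − $86,000 = $86,760
Water District: $86,760 × 0.00187 = $162.2412
Larchfield Township: $86,760 × 0.00182 = $157.9032
City of Dunlea: $86,760 × 0.01103 = $956.9628
Total = $1,277.1072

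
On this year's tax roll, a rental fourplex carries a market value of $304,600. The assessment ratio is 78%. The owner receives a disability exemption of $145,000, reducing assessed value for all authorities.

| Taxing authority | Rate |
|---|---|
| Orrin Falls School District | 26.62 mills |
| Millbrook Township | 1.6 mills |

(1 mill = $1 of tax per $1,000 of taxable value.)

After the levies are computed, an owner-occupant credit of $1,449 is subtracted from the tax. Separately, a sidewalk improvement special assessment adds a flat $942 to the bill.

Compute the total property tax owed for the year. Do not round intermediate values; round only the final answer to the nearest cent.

$2,105.83

Assessed value = $304,600 × 0.78 = $237,588
Taxable value = $237,588 − $145,000 = $92,588
Orrin Falls School District: $92,588 × 0.02662 = $2,464.69256
Millbrook Township: $92,588 × 0.0016 = $148.1408
Levies subtotal = $2,612.83336
After credit = $2,612.83336 − $1,449 = $1,163.83336
Total = $1,163.83336 + $942 = $2,105.83336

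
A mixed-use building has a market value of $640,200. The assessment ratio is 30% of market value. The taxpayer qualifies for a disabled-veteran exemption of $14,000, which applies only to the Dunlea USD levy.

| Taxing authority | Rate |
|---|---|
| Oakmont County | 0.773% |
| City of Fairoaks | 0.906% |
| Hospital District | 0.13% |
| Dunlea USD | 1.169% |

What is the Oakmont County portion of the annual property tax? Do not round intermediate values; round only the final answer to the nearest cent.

$1,484.62

Assessed value = $640,200 × 0.3 = $192,060
Oakmont County taxable value = $192,060 (exemption does not apply)
Oakmont County levy = $192,060 × 0.00773 = $1,484.6238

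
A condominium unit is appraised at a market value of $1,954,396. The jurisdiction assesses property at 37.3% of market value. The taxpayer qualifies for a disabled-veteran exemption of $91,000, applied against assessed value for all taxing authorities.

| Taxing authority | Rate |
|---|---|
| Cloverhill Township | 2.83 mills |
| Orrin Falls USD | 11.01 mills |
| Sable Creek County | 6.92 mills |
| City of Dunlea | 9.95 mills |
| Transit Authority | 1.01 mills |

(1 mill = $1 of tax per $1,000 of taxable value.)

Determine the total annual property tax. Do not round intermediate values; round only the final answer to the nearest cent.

Assessed value = $1,954,396 × 0.373 = $728,989.708
Taxable value = $728,989.708 − $91,000 = $637,989.708
Cloverhill Township: $637,989.708 × 0.00283 = $1,805.51087364
Orrin Falls USD: $637,989.708 × 0.01101 = $7,024.26668508
Sable Creek County: $637,989.708 × 0.00692 = $4,414.88877936
City of Dunlea: $637,989.708 × 0.00995 = $6,347.9975946
Transit Authority: $637,989.708 × 0.00101 = $644.36960508
Total = $1,805.51087364 + $7,024.26668508 + $4,414.88877936 + $6,347.9975946 + $644.36960508 = $20,237.03353776

$20,237.03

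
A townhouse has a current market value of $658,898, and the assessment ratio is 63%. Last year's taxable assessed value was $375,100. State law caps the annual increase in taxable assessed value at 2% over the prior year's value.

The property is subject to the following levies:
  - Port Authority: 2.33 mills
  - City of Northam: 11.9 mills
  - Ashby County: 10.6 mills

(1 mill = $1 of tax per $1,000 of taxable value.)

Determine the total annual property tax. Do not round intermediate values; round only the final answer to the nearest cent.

$9,500.01

Uncapped assessed value = $658,898 × 0.63 = $415,105.74
Cap limit = $375,100 × 1.02 = $382,602
Taxable assessed value = min($415,105.74, $382,602) = $382,602 (cap binds)
Port Authority: $382,602 × 0.00233 = $891.46266
City of Northam: $382,602 × 0.0119 = $4,552.9638
Ashby County: $382,602 × 0.0106 = $4,055.5812
Total = $9,500.00766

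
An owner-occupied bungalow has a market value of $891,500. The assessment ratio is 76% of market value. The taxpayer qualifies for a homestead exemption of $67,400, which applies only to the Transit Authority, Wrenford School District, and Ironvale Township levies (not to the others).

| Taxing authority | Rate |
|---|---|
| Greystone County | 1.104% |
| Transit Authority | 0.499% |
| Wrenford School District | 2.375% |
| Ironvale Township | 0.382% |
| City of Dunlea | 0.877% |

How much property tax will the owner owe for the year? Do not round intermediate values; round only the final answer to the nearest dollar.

Assessed value = $891,500 × 0.76 = $677,540
Greystone County: $677,540 × 0.01104 = $7,480.0416
Transit Authority: ($677,540 − $67,400) × 0.00499 = $610,140 × 0.00499 = $3,044.5986
Wrenford School District: ($677,540 − $67,400) × 0.02375 = $610,140 × 0.02375 = $14,490.825
Ironvale Township: ($677,540 − $67,400) × 0.00382 = $610,140 × 0.00382 = $2,330.7348
City of Dunlea: $677,540 × 0.00877 = $5,942.0258
Total = $33,288.2258

$33,288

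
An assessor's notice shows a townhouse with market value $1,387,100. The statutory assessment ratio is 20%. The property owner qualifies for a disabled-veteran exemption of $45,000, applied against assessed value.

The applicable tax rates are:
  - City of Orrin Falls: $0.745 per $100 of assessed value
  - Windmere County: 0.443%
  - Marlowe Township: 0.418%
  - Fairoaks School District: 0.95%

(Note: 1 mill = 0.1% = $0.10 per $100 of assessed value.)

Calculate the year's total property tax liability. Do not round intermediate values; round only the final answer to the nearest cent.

$5,940.66

Assessed value = $1,387,100 × 0.2 = $277,420
Taxable value = $277,420 − $45,000 = $232,420
City of Orrin Falls: $232,420 × 0.00745 = $1,731.529
Windmere County: $232,420 × 0.00443 = $1,029.6206
Marlowe Township: $232,420 × 0.00418 = $971.5156
Fairoaks School District: $232,420 × 0.0095 = $2,207.99
Total = $5,940.6552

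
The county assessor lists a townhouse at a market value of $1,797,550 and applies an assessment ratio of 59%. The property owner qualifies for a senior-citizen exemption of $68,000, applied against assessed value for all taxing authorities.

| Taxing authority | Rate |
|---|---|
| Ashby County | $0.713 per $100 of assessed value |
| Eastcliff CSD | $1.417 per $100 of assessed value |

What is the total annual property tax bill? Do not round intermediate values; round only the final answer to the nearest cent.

Assessed value = $1,797,550 × 0.59 = $1,060,554.5
Taxable value = $1,060,554.5 − $68,000 = $992,554.5
Ashby County: $992,554.5 × 0.00713 = $7,076.913585
Eastcliff CSD: $992,554.5 × 0.01417 = $14,064.497265
Total = $7,076.913585 + $14,064.497265 = $21,141.41085

$21,141.41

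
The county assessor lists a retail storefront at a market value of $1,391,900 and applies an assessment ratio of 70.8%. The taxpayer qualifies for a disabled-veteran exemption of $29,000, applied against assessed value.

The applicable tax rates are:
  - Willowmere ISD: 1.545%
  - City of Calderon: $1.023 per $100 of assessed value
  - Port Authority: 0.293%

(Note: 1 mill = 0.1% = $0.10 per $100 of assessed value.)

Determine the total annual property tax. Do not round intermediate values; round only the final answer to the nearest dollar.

Assessed value = $1,391,900 × 0.708 = $985,465.2
Taxable value = $985,465.2 − $29,000 = $956,465.2
Willowmere ISD: $956,465.2 × 0.01545 = $14,777.38734
City of Calderon: $956,465.2 × 0.01023 = $9,784.638996
Port Authority: $956,465.2 × 0.00293 = $2,802.443036
Total = $27,364.469372

$27,364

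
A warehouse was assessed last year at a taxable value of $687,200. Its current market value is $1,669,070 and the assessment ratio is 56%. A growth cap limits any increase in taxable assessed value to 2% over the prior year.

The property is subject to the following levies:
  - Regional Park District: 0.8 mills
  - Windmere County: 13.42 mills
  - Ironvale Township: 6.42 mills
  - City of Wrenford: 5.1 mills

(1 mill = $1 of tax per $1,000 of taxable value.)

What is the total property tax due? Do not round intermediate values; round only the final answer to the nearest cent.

Uncapped assessed value = $1,669,070 × 0.56 = $934,679.2
Cap limit = $687,200 × 1.02 = $700,944
Taxable assessed value = min($934,679.2, $700,944) = $700,944 (cap binds)
Regional Park District: $700,944 × 0.0008 = $560.7552
Windmere County: $700,944 × 0.01342 = $9,406.66848
Ironvale Township: $700,944 × 0.00642 = $4,500.06048
City of Wrenford: $700,944 × 0.0051 = $3,574.8144
Total = $18,042.29856

$18,042.30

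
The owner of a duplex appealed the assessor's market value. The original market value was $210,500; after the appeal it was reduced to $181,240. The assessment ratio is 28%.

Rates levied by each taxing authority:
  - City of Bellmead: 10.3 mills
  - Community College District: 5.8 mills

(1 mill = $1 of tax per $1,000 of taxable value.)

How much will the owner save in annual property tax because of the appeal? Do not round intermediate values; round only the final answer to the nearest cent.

Old assessed value = $210,500 × 0.28 = $58,940
New assessed value = $181,240 × 0.28 = $50,747.2
Combined rate = 0.0103 + 0.0058 = 0.0161
Old tax = $58,940 × 0.0161 = $948.934
New tax = $50,747.2 × 0.0161 = $817.02992
Reduction = $948.934 − $817.02992 = $131.90408

$131.90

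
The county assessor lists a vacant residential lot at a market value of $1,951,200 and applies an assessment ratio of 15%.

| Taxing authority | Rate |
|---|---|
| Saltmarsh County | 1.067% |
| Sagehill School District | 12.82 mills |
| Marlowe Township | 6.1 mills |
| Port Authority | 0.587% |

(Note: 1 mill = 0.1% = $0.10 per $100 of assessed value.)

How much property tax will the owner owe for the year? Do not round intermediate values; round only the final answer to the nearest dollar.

Assessed value = $1,951,200 × 0.15 = $292,680
Saltmarsh County: $292,680 × 0.01067 = $3,122.8956
Sagehill School District: $292,680 × 0.01282 = $3,752.1576
Marlowe Township: $292,680 × 0.0061 = $1,785.348
Port Authority: $292,680 × 0.00587 = $1,718.0316
Total = $10,378.4328

$10,378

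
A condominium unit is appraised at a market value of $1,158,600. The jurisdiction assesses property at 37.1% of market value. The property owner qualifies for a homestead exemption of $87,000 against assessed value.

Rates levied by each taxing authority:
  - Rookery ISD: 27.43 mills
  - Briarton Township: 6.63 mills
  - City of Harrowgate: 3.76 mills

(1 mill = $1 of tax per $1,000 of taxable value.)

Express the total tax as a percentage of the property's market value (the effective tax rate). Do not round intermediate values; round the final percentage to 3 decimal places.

1.119%

Assessed value = $1,158,600 × 0.371 = $429,840.6
Taxable value = $429,840.6 − $87,000 = $342,840.6
Rookery ISD: $342,840.6 × 0.02743 = $9,404.117658
Briarton Township: $342,840.6 × 0.00663 = $2,273.033178
City of Harrowgate: $342,840.6 × 0.00376 = $1,289.080656
Total tax = $12,966.231492
Effective rate = $12,966.231492 ÷ $1,158,600 = 1.119% of market value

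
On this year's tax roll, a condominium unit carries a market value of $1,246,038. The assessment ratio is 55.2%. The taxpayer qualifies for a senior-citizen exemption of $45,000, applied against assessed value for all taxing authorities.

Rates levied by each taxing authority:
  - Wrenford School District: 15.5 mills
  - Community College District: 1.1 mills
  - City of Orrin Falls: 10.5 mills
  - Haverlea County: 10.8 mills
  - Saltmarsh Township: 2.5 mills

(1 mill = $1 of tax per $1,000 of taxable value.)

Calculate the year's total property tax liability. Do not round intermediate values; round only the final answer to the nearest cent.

$25,969.64

Assessed value = $1,246,038 × 0.552 = $687,812.976
Taxable value = $687,812.976 − $45,000 = $642,812.976
Wrenford School District: $642,812.976 × 0.0155 = $9,963.601128
Community College District: $642,812.976 × 0.0011 = $707.0942736
City of Orrin Falls: $642,812.976 × 0.0105 = $6,749.536248
Haverlea County: $642,812.976 × 0.0108 = $6,942.3801408
Saltmarsh Township: $642,812.976 × 0.0025 = $1,607.03244
Total = $9,963.601128 + $707.0942736 + $6,749.536248 + $6,942.3801408 + $1,607.03244 = $25,969.6442304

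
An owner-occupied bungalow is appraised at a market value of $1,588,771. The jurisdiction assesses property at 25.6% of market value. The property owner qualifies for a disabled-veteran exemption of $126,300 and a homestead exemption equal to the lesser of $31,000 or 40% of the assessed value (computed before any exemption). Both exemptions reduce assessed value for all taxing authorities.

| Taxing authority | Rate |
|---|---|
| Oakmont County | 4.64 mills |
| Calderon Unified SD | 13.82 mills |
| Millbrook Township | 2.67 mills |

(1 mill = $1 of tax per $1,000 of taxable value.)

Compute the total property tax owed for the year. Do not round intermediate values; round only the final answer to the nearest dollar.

$5,270

Assessed value = $1,588,771 × 0.256 = $406,725.376
Homestead exemption = min($31,000, 40% × $406,725.376) = min($31,000, $162,690.1504) = $31,000 (dollar cap binds)
Taxable value = $406,725.376 − $126,300 − $31,000 = $249,425.376
Oakmont County: $249,425.376 × 0.00464 = $1,157.33374464
Calderon Unified SD: $249,425.376 × 0.01382 = $3,447.05869632
Millbrook Township: $249,425.376 × 0.00267 = $665.96575392
Total = $5,270.35819488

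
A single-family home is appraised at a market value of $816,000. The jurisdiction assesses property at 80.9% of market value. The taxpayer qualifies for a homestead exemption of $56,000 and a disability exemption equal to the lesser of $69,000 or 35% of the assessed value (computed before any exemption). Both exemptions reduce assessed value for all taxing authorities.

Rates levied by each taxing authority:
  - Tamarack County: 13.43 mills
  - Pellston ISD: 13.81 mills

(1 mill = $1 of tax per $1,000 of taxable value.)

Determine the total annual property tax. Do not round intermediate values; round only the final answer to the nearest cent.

$14,577.32

Assessed value = $816,000 × 0.809 = $660,144
Disability exemption = min($69,000, 35% × $660,144) = min($69,000, $231,050.4) = $69,000 (dollar cap binds)
Taxable value = $660,144 − $56,000 − $69,000 = $535,144
Tamarack County: $535,144 × 0.01343 = $7,186.98392
Pellston ISD: $535,144 × 0.01381 = $7,390.33864
Total = $14,577.32256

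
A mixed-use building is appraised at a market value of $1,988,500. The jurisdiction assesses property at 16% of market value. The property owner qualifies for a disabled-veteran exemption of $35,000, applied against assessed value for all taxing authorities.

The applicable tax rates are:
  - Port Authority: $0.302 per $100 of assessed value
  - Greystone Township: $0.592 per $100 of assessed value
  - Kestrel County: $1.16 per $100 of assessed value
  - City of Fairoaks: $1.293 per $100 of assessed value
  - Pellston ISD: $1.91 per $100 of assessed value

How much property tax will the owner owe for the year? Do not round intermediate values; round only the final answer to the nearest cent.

$14,885.72

Assessed value = $1,988,500 × 0.16 = $318,160
Taxable value = $318,160 − $35,000 = $283,160
Port Authority: $283,160 × 0.00302 = $855.1432
Greystone Township: $283,160 × 0.00592 = $1,676.3072
Kestrel County: $283,160 × 0.0116 = $3,284.656
City of Fairoaks: $283,160 × 0.01293 = $3,661.2588
Pellston ISD: $283,160 × 0.0191 = $5,408.356
Total = $855.1432 + $1,676.3072 + $3,284.656 + $3,661.2588 + $5,408.356 = $14,885.7212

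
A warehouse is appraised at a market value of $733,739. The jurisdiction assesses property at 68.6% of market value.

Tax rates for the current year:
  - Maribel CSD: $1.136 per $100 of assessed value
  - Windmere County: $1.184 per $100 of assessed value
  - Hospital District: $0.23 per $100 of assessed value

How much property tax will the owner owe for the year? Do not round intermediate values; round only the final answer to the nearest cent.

$12,835.30

Assessed value = $733,739 × 0.686 = $503,344.954
Maribel CSD: $503,344.954 × 0.01136 = $5,717.99867744
Windmere County: $503,344.954 × 0.01184 = $5,959.60425536
Hospital District: $503,344.954 × 0.0023 = $1,157.6933942
Total = $5,717.99867744 + $5,959.60425536 + $1,157.6933942 = $12,835.296327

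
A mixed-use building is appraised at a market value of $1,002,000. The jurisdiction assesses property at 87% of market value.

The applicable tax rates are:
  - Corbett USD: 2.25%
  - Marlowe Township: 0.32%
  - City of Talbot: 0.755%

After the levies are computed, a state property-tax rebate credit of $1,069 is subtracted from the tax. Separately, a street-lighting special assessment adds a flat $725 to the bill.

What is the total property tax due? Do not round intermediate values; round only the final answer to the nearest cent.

$28,641.36

Assessed value = $1,002,000 × 0.87 = $871,740
Corbett USD: $871,740 × 0.0225 = $19,614.15
Marlowe Township: $871,740 × 0.0032 = $2,789.568
City of Talbot: $871,740 × 0.00755 = $6,581.637
Levies subtotal = $28,985.355
After credit = $28,985.355 − $1,069 = $27,916.355
Total = $27,916.355 + $725 = $28,641.355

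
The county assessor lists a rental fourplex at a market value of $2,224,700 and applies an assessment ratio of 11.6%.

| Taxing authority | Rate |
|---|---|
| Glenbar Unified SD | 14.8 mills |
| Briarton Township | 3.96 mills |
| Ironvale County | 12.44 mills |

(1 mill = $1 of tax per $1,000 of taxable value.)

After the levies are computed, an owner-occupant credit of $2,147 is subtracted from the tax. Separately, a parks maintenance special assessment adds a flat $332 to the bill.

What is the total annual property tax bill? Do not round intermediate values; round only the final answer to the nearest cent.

Assessed value = $2,224,700 × 0.116 = $258,065.2
Glenbar Unified SD: $258,065.2 × 0.0148 = $3,819.36496
Briarton Township: $258,065.2 × 0.00396 = $1,021.938192
Ironvale County: $258,065.2 × 0.01244 = $3,210.331088
Levies subtotal = $8,051.63424
After credit = $8,051.63424 − $2,147 = $5,904.63424
Total = $5,904.63424 + $332 = $6,236.63424

$6,236.63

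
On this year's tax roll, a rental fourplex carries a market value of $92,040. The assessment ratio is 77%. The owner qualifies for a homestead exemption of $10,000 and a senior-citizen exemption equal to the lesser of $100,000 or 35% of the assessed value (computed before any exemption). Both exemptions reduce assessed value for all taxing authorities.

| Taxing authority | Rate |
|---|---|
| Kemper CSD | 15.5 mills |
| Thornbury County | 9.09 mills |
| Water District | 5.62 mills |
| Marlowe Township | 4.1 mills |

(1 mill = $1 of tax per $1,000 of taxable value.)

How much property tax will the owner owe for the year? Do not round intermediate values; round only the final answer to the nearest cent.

$1,237.43

Assessed value = $92,040 × 0.77 = $70,870.8
Senior-citizen exemption = min($100,000, 35% × $70,870.8) = min($100,000, $24,804.78) = $24,804.78 (percentage binds)
Taxable value = $70,870.8 − $10,000 − $24,804.78 = $36,066.02
Kemper CSD: $36,066.02 × 0.0155 = $559.02331
Thornbury County: $36,066.02 × 0.00909 = $327.8401218
Water District: $36,066.02 × 0.00562 = $202.6910324
Marlowe Township: $36,066.02 × 0.0041 = $147.870682
Total = $1,237.4251462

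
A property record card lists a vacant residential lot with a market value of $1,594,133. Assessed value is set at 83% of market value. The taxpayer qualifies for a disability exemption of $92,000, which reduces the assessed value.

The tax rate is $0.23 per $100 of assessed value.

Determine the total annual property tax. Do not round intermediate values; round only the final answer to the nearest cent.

$2,831.60

Assessed value = $1,594,133 × 0.83 = $1,323,130.39
Taxable value = $1,323,130.39 − $92,000 = $1,231,130.39
Tax = $1,231,130.39 × 0.0023 = $2,831.599897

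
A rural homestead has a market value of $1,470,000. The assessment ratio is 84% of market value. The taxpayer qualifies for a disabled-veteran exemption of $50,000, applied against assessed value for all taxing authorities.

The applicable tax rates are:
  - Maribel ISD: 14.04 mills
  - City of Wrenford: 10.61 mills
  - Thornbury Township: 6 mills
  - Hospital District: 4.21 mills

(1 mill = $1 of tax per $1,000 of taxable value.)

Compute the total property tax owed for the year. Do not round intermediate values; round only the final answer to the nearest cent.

$41,302.13

Assessed value = $1,470,000 × 0.84 = $1,234,800
Taxable value = $1,234,800 − $50,000 = $1,184,800
Maribel ISD: $1,184,800 × 0.01404 = $16,634.592
City of Wrenford: $1,184,800 × 0.01061 = $12,570.728
Thornbury Township: $1,184,800 × 0.006 = $7,108.8
Hospital District: $1,184,800 × 0.00421 = $4,988.008
Total = $16,634.592 + $12,570.728 + $7,108.8 + $4,988.008 = $41,302.128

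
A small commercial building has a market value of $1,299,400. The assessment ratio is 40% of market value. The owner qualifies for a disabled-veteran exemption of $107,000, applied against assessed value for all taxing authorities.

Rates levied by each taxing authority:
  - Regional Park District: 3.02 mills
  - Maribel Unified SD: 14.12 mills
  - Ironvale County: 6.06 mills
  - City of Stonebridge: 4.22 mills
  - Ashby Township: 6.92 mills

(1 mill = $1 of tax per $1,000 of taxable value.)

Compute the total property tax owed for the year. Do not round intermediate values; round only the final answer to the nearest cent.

$14,174.18

Assessed value = $1,299,400 × 0.4 = $519,760
Taxable value = $519,760 − $107,000 = $412,760
Regional Park District: $412,760 × 0.00302 = $1,246.5352
Maribel Unified SD: $412,760 × 0.01412 = $5,828.1712
Ironvale County: $412,760 × 0.00606 = $2,501.3256
City of Stonebridge: $412,760 × 0.00422 = $1,741.8472
Ashby Township: $412,760 × 0.00692 = $2,856.2992
Total = $1,246.5352 + $5,828.1712 + $2,501.3256 + $1,741.8472 + $2,856.2992 = $14,174.1784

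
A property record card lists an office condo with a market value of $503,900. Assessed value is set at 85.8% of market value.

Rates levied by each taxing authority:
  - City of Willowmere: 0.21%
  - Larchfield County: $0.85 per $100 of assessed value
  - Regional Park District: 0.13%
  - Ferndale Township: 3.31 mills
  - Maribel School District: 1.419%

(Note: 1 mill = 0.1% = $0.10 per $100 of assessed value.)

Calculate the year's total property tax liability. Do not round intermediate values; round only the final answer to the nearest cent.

$12,710.98

Assessed value = $503,900 × 0.858 = $432,346.2
City of Willowmere: $432,346.2 × 0.0021 = $907.92702
Larchfield County: $432,346.2 × 0.0085 = $3,674.9427
Regional Park District: $432,346.2 × 0.0013 = $562.05006
Ferndale Township: $432,346.2 × 0.00331 = $1,431.065922
Maribel School District: $432,346.2 × 0.01419 = $6,134.992578
Total = $12,710.97828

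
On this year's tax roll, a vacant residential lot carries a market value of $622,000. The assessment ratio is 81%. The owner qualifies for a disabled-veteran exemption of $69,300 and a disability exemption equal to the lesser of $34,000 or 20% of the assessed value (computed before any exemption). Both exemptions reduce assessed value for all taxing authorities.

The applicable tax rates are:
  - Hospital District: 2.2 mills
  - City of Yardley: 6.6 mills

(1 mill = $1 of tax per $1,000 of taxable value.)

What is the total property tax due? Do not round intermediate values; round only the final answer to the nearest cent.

$3,524.58

Assessed value = $622,000 × 0.81 = $503,820
Disability exemption = min($34,000, 20% × $503,820) = min($34,000, $100,764) = $34,000 (dollar cap binds)
Taxable value = $503,820 − $69,300 − $34,000 = $400,520
Hospital District: $400,520 × 0.0022 = $881.144
City of Yardley: $400,520 × 0.0066 = $2,643.432
Total = $3,524.576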